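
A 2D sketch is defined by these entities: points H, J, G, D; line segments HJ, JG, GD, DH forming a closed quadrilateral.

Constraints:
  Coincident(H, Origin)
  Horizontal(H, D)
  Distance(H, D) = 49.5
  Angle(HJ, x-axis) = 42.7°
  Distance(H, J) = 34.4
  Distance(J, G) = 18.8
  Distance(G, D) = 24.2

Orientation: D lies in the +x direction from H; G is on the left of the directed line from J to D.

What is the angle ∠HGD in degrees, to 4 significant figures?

74.79°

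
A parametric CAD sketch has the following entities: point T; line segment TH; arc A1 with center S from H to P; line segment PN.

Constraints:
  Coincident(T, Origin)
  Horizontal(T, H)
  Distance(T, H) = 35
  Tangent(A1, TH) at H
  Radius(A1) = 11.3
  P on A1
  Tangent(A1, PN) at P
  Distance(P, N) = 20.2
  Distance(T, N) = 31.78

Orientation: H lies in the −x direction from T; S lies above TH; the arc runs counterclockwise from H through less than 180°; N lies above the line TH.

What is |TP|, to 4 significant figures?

25.49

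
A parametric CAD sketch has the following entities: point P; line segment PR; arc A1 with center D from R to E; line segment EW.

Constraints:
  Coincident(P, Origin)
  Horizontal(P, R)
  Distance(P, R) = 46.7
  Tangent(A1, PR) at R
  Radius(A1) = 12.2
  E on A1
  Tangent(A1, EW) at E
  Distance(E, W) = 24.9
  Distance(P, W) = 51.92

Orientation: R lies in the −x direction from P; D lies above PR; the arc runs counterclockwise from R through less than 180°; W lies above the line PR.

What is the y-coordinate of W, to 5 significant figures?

37.667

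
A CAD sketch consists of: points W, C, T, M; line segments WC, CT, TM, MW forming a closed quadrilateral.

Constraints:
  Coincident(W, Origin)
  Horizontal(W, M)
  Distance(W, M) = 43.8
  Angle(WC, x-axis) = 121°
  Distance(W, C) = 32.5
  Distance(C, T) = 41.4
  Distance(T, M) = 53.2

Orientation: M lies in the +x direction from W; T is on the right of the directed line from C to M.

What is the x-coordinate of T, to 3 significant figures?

-7.89

Checks: |CT| = 41.40 ✓; |TM| = 53.20 ✓.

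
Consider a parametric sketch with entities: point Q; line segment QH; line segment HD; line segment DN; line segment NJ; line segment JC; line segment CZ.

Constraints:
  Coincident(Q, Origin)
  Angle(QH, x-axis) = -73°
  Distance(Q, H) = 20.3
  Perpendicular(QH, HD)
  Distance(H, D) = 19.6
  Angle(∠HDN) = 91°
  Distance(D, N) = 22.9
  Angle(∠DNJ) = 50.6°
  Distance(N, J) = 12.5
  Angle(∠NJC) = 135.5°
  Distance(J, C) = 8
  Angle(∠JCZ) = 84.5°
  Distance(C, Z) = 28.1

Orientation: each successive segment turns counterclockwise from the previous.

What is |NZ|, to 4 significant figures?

23.90

Q is at the origin; QH runs at -73.0° with length 20.3, so H = (5.935, -19.41). The perpendicularity gives HD at right angles to QH, so HD runs at 17.00°; with |HD| = 19.6, D = (24.68, -13.68). ∠HDN = 91.0° gives DN at 106.0° from the x-axis; with |DN| = 22.9, N = (18.37, 8.330). ∠DNJ = 50.6° gives NJ at -124.6° from the x-axis; with |NJ| = 12.5, J = (11.27, -1.959). ∠NJC = 135.5° gives JC at -80.10° from the x-axis; with |JC| = 8.0, C = (12.64, -9.840). ∠JCZ = 84.5° gives CZ at 15.40° from the x-axis; with |CZ| = 28.1, Z = (39.74, -2.378). Then |NZ| = |Z − N| = 23.90.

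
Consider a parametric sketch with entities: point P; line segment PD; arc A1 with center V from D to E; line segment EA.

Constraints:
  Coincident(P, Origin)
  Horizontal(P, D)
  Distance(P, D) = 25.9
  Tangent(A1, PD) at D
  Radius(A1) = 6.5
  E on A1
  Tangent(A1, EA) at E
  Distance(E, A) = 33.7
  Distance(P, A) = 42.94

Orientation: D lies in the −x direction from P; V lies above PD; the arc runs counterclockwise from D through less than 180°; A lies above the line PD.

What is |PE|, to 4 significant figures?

20.32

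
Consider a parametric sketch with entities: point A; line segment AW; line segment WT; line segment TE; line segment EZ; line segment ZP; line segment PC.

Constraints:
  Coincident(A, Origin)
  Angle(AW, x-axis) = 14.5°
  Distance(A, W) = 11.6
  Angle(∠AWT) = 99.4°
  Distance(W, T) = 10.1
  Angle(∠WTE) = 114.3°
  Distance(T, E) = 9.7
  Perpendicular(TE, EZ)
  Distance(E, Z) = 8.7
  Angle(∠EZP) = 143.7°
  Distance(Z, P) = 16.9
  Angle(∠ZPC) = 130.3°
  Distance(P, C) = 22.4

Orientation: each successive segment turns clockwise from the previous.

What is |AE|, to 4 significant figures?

16.20

A is at the origin; AW runs at 14.5° with length 11.6, so W = (11.23, 2.904). ∠AWT = 99.4° gives WT at -66.10° from the x-axis; with |WT| = 10.1, T = (15.32, -6.330). ∠WTE = 114.3° gives TE at -131.8° from the x-axis; with |TE| = 9.7, E = (8.857, -13.56). Then |AE| = |E − A| = 16.20.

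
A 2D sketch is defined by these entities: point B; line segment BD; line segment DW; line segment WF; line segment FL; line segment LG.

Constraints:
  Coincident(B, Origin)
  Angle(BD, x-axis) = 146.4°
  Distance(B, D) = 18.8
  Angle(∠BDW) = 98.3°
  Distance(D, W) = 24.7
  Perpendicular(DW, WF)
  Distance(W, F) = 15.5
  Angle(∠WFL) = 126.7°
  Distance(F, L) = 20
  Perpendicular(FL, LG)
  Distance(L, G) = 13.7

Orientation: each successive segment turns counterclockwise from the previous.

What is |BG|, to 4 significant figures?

3.839

B is at the origin; BD runs at 146.4° with length 18.8, so D = (-15.66, 10.40). ∠BDW = 98.3° gives DW at -131.9° from the x-axis; with |DW| = 24.7, W = (-32.15, -7.981). DW is perpendicular to WF, so WF runs at -41.90°; with |WF| = 15.5, F = (-20.62, -18.33). ∠WFL = 126.7° gives FL at 11.40° from the x-axis; with |FL| = 20.0, L = (-1.012, -14.38). The perpendicularity gives LG at right angles to FL, so LG runs at 101.4°; with |LG| = 13.7, G = (-3.720, -0.9493). Then |BG| = |G − B| = 3.839.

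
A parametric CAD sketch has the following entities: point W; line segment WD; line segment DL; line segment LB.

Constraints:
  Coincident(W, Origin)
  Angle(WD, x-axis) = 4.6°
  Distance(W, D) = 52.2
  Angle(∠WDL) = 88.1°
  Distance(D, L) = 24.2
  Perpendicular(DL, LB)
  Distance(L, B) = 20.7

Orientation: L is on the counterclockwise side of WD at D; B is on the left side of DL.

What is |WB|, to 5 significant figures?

38.669

∠WDL = 88.1°, so DL runs at 4.6° + (180° − 88.1°) = 96.500° from the x-axis; with |DL| = 24.2, L = D + 24.2·(cos 96.500°, sin 96.500°) = (49.292, 28.231). DL is perpendicular to LB; with |LB| = 20.7 on the left of DL, B = L + 20.7·(-0.99357, -0.11320) = (28.725, 25.888). Then |WB| = |B − W| = 38.669.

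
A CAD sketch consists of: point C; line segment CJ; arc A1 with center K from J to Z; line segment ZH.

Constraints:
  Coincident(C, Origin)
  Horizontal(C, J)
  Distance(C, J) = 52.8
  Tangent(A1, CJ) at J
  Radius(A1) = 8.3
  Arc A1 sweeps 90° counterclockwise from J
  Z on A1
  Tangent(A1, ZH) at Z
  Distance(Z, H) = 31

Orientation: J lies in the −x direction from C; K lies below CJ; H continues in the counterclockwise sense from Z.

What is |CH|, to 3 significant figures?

72.6

On A1, J sits at bearing 90° from K; a 90° counterclockwise sweep puts Z at bearing 180°, so Z = K + 8.3·(cos 180°, sin 180°) = (-61.1, -8.30). The tangent condition forces KZ to be normal to ZH, so ZH runs along (−sin 180°, cos 180°); with |ZH| = 31.0, H = (-61.1, -39.3). Then |CH| = |H − C| = 72.6.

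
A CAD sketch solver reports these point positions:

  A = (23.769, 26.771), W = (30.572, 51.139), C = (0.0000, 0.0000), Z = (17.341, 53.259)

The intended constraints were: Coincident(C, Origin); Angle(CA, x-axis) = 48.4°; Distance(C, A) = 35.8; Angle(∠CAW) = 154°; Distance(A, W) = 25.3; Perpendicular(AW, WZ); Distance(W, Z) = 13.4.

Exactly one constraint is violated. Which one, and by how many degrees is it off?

Perpendicular(AW, WZ) — off by 6.50°.

C = (0.00, 0.00) ✓; CA at 48.40° ✓; |CA| = 35.80 ✓; ∠CAW = 154.0° ✓; |AW| = 25.30 ✓; ∠(AW, WZ) = 96.50° ✗; |WZ| = 13.40 ✓.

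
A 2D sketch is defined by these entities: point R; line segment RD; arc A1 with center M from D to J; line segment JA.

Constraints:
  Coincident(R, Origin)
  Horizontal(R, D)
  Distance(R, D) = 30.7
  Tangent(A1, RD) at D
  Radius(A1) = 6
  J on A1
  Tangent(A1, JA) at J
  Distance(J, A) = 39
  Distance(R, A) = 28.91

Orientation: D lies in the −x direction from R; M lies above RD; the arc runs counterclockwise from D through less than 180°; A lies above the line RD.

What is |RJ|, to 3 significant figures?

26.6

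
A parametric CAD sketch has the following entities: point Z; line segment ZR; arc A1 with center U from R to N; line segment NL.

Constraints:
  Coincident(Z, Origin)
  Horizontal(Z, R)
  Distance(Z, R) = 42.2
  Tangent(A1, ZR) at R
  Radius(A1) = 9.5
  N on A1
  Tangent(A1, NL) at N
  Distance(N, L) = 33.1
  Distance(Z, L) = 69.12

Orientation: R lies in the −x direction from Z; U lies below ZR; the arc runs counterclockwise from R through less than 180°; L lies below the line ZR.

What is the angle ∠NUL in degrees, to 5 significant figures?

73.986°

Checks: |UN| = 9.500 ✓; ∠(UN, NL) = 90.00° ✓; |NL| = 33.10 ✓; |ZL| = 69.12 ✓.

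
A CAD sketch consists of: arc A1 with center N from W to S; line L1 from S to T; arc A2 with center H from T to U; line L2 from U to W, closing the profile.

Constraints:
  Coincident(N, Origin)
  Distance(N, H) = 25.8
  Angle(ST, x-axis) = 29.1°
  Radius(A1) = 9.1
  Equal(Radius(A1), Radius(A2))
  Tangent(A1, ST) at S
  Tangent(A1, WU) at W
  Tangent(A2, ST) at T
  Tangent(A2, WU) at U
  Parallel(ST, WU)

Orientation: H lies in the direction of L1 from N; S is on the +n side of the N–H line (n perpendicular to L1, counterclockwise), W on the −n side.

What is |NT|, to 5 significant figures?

27.358

The slot axis is L1's direction at 29.1°, so u = (cos 29.1°, sin 29.1°) = (0.87377, 0.48634) and n = (−sin 29.1°, cos 29.1°) = (-0.48634, 0.87377). N is at the origin and H lies 25.8 along u from N, so H = 25.8·u = (22.543, 12.547). Tangency of A1 to both parallel lines with radius 9.1 puts S and W at N ± 9.1·n: S = (-4.4257, 7.9513), W = (4.4257, -7.9513). Equal radii place T and U the same way about H: T = H + 9.1·n = (18.118, 20.499), U = H − 9.1·n = (26.969, 4.5961). Then |NT| = |T − N| = 27.358.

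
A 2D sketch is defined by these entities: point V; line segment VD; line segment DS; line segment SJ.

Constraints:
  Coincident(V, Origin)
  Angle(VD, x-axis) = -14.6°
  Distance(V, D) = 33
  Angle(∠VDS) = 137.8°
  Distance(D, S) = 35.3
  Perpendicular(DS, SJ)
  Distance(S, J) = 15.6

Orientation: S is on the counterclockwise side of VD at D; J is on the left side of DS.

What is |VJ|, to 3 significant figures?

60.1

∠VDS = 137.8°, so DS runs at -14.6° + (180° − 137.8°) = 27.6° from the x-axis; with |DS| = 35.3, S = D + 35.3·(cos 27.6°, sin 27.6°) = (63.2, 8.04). The perpendicularity gives SJ at right angles to DS; with |SJ| = 15.6 on the left of DS, J = S + 15.6·(-0.463, 0.886) = (56.0, 21.9). Then |VJ| = |J − V| = 60.1.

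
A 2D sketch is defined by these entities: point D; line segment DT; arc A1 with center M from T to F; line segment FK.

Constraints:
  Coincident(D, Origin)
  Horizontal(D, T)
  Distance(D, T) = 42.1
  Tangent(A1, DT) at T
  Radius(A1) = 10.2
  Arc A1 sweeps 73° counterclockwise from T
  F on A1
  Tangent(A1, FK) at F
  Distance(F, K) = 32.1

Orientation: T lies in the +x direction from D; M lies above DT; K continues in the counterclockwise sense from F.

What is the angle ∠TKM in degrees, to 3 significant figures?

7.84°

On A1, T sits at bearing -90° from M; a 73° counterclockwise sweep puts F at bearing -17°, so F = M + 10.2·(cos -17°, sin -17°) = (51.9, 7.22). A1 meets FK tangentially, so MF is at right angles to FK, so FK runs along (−sin -17°, cos -17°); with |FK| = 32.1, K = (61.2, 37.9). Then cos ∠TKM = KT·KM / (|KT||KM|), giving 7.84°.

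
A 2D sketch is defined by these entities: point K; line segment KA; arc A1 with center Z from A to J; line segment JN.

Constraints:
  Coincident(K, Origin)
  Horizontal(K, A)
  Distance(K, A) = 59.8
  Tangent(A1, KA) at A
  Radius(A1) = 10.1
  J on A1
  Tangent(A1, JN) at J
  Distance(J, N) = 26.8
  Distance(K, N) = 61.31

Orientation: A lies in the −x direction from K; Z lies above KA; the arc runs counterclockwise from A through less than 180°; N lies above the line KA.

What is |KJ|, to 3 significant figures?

50.7

Checks: |ZJ| = 10.10 ✓; ∠(ZJ, JN) = 90.00° ✓; |JN| = 26.80 ✓; |KN| = 61.31 ✓.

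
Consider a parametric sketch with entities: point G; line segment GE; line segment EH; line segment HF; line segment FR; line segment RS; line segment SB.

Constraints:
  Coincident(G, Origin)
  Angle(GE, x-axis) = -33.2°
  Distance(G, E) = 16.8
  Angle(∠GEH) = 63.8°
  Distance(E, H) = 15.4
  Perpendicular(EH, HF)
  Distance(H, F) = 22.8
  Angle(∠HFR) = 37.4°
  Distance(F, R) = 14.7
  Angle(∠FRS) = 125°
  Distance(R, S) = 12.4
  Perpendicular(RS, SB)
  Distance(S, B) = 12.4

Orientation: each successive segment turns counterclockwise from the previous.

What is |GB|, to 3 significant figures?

18.9

∠FRS = 125.0° gives RS at 10.6° from the x-axis; with |RS| = 12.4, S = (16.0, 0.861). RS ⟂ SB, so SB runs at 101°; with |SB| = 12.4, B = (13.7, 13.0). Then |GB| = |B − G| = 18.9.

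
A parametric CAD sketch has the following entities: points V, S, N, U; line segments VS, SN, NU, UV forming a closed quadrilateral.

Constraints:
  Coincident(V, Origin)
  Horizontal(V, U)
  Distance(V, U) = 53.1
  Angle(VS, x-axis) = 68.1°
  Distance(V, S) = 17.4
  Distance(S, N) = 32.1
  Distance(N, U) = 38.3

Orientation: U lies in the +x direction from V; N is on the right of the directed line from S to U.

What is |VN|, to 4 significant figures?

22.39

V is at the origin; V and U share the same y with |VU| = 53.1 and U in +x, so U = (53.1, 0). VS runs at 68.1° with |VS| = 17.4, so S = (6.490, 16.14). N is determined by |SN| = 32.1 and |NU| = 38.3 together: it lies at the intersection of circle(S, 32.1) and circle(U, 38.3). With |SU| = 49.33, the foot of the radical line on SU is 20.24 from S and the perpendicular offset is √(32.1² − 20.24²) = 24.92. Taking the right-of-SU solution: N = (17.46, -14.02).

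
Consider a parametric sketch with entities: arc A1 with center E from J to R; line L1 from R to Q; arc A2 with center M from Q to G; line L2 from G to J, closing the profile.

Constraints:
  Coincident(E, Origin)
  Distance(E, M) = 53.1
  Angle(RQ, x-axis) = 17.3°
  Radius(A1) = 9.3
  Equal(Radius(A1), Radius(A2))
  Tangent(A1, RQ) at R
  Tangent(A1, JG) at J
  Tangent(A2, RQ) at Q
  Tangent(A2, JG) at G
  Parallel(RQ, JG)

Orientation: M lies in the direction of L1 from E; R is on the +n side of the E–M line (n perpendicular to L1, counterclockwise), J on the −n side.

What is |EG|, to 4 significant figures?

53.91

Tangency of A1 to both parallel lines with radius 9.3 puts R and J at E ± 9.3·n: R = (-2.766, 8.879), J = (2.766, -8.879). Equal radii place Q and G the same way about M: Q = M + 9.3·n = (47.93, 24.67), G = M − 9.3·n = (53.46, 6.911). Then |EG| = |G − E| = 53.91.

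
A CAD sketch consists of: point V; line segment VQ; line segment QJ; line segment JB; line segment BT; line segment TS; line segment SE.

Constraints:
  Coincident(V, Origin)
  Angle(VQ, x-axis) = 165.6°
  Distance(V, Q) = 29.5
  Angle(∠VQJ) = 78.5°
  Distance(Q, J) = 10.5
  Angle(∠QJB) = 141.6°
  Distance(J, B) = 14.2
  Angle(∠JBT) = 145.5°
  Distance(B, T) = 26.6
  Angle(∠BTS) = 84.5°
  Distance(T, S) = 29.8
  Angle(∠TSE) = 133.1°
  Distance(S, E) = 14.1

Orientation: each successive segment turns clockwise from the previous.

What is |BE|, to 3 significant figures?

40.3

V is at the origin; VQ runs at 165.6° with length 29.5, so Q = (-28.6, 7.34). ∠VQJ = 78.5° gives QJ at 64.1° from the x-axis; with |QJ| = 10.5, J = (-24.0, 16.8). ∠QJB = 141.6° gives JB at 25.7° from the x-axis; with |JB| = 14.2, B = (-11.2, 22.9). ∠JBT = 145.5° gives BT at -8.80° from the x-axis; with |BT| = 26.6, T = (15.1, 18.9). ∠BTS = 84.5° gives TS at -104° from the x-axis; with |TS| = 29.8, S = (7.73, -10.0). ∠TSE = 133.1° gives SE at -151° from the x-axis; with |SE| = 14.1, E = (-4.62, -16.8). Then |BE| = |E − B| = 40.3.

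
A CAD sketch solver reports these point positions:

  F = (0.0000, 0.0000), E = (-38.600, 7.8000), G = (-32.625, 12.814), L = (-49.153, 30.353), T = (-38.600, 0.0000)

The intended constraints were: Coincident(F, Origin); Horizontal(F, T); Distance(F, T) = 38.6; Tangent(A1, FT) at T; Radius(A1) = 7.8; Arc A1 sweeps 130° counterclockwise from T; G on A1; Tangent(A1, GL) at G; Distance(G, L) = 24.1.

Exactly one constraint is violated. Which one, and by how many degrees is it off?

Tangent(A1, GL) at G — off by 3.30°.

F = (0.00, 0.00) ✓; F.y = 0.00, T.y = 0.00 ✓; |FT| = 38.60 ✓; ∠(ET, TF) = 90.00° ✓; |ET| = 7.800 ✓; bearing(E→G) − bearing(E→T) = 130.0° ✓; |EG| = 7.800 ✓; ∠(EG, GL) = 86.70° ✗; |GL| = 24.10 ✓.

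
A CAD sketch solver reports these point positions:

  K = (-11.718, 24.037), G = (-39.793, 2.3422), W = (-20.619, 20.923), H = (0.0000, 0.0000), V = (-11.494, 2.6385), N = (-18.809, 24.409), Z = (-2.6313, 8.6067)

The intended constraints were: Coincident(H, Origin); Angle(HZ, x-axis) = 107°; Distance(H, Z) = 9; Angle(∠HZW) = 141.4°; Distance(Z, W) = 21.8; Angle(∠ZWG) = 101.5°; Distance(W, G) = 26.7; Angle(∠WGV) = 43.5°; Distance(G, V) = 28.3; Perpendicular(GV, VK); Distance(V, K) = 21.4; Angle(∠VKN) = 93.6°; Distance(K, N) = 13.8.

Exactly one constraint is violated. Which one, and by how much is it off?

Distance(K, N) = 13.8 — off by 6.70.

H = (0.00, 0.00) ✓; HZ at 107.0° ✓; |HZ| = 9.000 ✓; ∠HZW = 141.4° ✓; |ZW| = 21.80 ✓; ∠ZWG = 101.5° ✓; |WG| = 26.70 ✓; ∠WGV = 43.50° ✓; |GV| = 28.30 ✓; ∠(GV, VK) = 90.00° ✓; |VK| = 21.40 ✓; ∠VKN = 93.60° ✓; |KN| = 7.101 ✗.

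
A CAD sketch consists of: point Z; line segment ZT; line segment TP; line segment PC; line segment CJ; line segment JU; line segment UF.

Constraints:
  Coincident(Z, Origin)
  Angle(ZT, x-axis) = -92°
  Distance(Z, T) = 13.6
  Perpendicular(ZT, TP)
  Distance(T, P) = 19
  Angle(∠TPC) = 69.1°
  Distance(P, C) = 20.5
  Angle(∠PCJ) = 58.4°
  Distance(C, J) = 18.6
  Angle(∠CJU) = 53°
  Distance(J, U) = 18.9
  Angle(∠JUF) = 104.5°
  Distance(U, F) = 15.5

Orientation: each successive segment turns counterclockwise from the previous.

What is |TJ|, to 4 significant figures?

4.410

Z is at the origin; ZT runs at -92.0° with length 13.6, so T = (-0.4746, -13.59). ZT ⟂ TP, so TP runs at -2.000°; with |TP| = 19.0, P = (18.51, -14.25). ∠TPC = 69.1° gives PC at 108.9° from the x-axis; with |PC| = 20.5, C = (11.87, 5.140). ∠PCJ = 58.4° gives CJ at -129.5° from the x-axis; with |CJ| = 18.6, J = (0.04243, -9.212). Then |TJ| = |J − T| = 4.410.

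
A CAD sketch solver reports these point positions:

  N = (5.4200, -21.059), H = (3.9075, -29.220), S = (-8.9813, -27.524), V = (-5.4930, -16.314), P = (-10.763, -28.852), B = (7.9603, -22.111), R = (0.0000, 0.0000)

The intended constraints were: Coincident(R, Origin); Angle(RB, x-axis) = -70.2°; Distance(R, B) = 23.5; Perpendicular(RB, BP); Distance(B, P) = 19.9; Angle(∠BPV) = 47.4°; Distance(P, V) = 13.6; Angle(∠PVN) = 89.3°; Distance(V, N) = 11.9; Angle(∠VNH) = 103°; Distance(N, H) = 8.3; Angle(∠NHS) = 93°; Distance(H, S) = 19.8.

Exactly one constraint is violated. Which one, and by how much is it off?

Distance(H, S) = 19.8 — off by 6.80.

R = (0.00, 0.00) ✓; RB at -70.20° ✓; |RB| = 23.50 ✓; ∠(RB, BP) = 90.00° ✓; |BP| = 19.90 ✓; ∠BPV = 47.40° ✓; |PV| = 13.60 ✓; ∠PVN = 89.30° ✓; |VN| = 11.90 ✓; ∠VNH = 103.0° ✓; |NH| = 8.300 ✓; ∠NHS = 93.00° ✓; |HS| = 13.00 ✗.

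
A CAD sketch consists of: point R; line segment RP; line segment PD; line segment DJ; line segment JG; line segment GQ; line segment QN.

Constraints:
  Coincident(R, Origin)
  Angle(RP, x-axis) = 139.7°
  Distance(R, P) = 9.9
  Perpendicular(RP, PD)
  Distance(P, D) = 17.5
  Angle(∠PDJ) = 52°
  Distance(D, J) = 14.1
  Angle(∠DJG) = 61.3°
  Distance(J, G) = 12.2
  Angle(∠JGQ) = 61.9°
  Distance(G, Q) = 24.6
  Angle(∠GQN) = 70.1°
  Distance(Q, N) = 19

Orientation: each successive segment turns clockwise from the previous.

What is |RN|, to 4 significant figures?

22.58

R is at the origin; RP runs at 139.7° with length 9.9, so P = (-7.550, 6.403). The perpendicularity gives PD at right angles to RP, so PD runs at 49.70°; with |PD| = 17.5, D = (3.768, 19.75). ∠PDJ = 52.0° gives DJ at -78.30° from the x-axis; with |DJ| = 14.1, J = (6.628, 5.943). ∠DJG = 61.3° gives JG at 163.0° from the x-axis; with |JG| = 12.2, G = (-5.039, 9.510). ∠JGQ = 61.9° gives GQ at 44.90° from the x-axis; with |GQ| = 24.6, Q = (12.39, 26.87). ∠GQN = 70.1° gives QN at -65.00° from the x-axis; with |QN| = 19.0, N = (20.42, 9.654). Then |RN| = |N − R| = 22.58.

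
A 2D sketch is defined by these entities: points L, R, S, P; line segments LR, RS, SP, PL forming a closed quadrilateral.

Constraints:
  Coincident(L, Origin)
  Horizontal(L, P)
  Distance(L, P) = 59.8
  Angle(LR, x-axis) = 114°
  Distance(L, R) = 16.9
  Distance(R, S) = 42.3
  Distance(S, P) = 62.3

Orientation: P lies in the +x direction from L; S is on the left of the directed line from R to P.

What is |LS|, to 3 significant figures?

52.1

Checks: |RS| = 42.30 ✓; |SP| = 62.30 ✓.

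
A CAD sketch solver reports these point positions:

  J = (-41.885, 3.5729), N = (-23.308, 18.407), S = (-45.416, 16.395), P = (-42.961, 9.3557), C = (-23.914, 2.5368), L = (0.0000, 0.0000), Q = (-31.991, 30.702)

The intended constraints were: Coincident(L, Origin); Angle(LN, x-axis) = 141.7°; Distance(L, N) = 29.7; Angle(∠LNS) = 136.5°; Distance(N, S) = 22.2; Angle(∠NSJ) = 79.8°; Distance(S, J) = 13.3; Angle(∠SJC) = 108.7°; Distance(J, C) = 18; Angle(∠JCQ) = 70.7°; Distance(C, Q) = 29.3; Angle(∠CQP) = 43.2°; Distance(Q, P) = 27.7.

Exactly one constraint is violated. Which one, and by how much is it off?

Distance(Q, P) = 27.7 — off by 3.70.

L = (0.00, 0.00) ✓; LN at 141.7° ✓; |LN| = 29.70 ✓; ∠LNS = 136.5° ✓; |NS| = 22.20 ✓; ∠NSJ = 79.80° ✓; |SJ| = 13.30 ✓; ∠SJC = 108.7° ✓; |JC| = 18.00 ✓; ∠JCQ = 70.70° ✓; |CQ| = 29.30 ✓; ∠CQP = 43.20° ✓; |QP| = 24.00 ✗.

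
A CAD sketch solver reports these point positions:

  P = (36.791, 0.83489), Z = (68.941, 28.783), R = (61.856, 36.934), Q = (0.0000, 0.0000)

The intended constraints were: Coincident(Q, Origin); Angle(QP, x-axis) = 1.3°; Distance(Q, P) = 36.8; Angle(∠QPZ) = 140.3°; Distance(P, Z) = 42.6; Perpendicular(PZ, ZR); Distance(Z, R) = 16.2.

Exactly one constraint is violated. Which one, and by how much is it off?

Distance(Z, R) = 16.2 — off by 5.40.

Q = (0.00, 0.00) ✓; QP at 1.300° ✓; |QP| = 36.80 ✓; ∠QPZ = 140.3° ✓; |PZ| = 42.60 ✓; ∠(PZ, ZR) = 90.00° ✓; |ZR| = 10.80 ✗.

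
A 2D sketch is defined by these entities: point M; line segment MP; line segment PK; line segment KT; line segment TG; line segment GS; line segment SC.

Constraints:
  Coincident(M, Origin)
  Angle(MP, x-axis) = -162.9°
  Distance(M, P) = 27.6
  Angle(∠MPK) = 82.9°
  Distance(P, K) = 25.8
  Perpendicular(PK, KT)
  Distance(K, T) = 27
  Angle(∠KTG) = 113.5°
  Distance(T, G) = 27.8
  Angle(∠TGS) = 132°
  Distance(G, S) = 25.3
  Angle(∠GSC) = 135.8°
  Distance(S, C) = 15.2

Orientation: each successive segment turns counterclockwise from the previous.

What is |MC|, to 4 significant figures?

34.59

M is at the origin; MP runs at -162.9° with length 27.6, so P = (-26.38, -8.116). ∠MPK = 82.9° gives PK at -65.80° from the x-axis; with |PK| = 25.8, K = (-15.80, -31.65). PK ⟂ KT, so KT runs at 24.20°; with |KT| = 27.0, T = (8.823, -20.58). ∠KTG = 113.5° gives TG at 90.70° from the x-axis; with |TG| = 27.8, G = (8.484, 7.218). ∠TGS = 132.0° gives GS at 138.7° from the x-axis; with |GS| = 25.3, S = (-10.52, 23.92). ∠GSC = 135.8° gives SC at -177.1° from the x-axis; with |SC| = 15.2, C = (-25.70, 23.15). Then |MC| = |C − M| = 34.59.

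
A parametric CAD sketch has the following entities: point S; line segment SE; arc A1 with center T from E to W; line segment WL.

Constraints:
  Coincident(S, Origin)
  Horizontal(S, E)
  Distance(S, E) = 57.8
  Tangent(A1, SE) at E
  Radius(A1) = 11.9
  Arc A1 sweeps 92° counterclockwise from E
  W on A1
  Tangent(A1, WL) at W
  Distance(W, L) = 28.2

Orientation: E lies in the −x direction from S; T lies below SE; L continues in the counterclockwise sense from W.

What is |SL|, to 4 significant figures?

79.76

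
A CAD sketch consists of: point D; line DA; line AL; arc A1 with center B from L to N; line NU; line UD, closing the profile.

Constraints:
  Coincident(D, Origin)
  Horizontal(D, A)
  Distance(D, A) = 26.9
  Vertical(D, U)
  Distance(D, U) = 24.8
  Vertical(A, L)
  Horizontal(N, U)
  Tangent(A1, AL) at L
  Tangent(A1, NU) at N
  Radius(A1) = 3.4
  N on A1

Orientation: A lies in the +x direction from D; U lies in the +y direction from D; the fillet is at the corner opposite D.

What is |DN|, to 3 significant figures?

34.2

D is at the origin; D and A share the same y with |DA| = 26.9 and A on the +x side, so A = (26.9, 0.00). DU is vertical with |DU| = 24.8 and U on the +y side, so U = (0.00, 24.8). The virtual corner opposite D is at (26.9, 24.8). Since A1 is tangent to AL there, BL ⟂ AL and since A1 is tangent to NU there, BN ⟂ NU, with radius 3.4, so the center B sits 3.4 in from both sides at B = (23.5, 21.4). That places the tangent points at L = (26.9, 21.4) on AL and N = (23.5, 24.8) on NU. Then |DN| = |N − D| = 34.2.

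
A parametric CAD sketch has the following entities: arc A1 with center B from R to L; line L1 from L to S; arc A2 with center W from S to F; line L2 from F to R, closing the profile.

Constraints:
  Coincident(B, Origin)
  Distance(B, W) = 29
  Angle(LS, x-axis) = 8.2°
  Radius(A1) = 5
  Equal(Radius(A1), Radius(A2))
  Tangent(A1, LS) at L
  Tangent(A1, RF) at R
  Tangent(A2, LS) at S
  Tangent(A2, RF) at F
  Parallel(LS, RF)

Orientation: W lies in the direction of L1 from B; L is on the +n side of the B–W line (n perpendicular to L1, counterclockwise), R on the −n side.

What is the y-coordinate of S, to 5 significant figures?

9.0851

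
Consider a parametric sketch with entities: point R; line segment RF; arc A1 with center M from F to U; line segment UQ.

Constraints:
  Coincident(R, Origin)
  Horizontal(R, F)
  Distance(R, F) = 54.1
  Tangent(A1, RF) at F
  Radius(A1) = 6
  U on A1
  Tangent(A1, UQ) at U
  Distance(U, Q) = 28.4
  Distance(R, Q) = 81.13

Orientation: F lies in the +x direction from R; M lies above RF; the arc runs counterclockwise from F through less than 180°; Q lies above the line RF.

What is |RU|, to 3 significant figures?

58.5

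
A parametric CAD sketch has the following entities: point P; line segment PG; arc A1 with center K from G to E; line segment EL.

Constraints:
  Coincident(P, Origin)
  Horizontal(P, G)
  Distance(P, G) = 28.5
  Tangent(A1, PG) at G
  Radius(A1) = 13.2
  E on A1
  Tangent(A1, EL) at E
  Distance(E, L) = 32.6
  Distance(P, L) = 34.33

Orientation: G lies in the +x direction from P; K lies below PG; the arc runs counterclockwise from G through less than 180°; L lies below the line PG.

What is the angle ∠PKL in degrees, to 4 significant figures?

61.77°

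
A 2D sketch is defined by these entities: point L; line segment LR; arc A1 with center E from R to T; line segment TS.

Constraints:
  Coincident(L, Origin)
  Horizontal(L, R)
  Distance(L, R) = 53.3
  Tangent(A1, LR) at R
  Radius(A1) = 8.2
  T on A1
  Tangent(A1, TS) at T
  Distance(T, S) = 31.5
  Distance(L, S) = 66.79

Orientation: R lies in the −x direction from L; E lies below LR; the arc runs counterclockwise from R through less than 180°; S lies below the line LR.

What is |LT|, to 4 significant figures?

62.08

L is at the origin; L and R share the same y with |LR| = 53.3 and R on the −x side, so R = (-53.30, 0.000). Tangency of A1 to LR means the radius ER is perpendicular to LR, so E = R + (0, -8.2) = (-53.30, -8.200). Since ET ⟂ TS (tangency), |ES| = √(8.2² + 31.5²) = 32.55 regardless of where T sits on A1. So S lies on both circle(L, 66.79) and circle(E, 32.55); the below-LR intersection is S = (-52.92, -40.75). T is the foot of the tangent from S: T = (-61.21, -10.36).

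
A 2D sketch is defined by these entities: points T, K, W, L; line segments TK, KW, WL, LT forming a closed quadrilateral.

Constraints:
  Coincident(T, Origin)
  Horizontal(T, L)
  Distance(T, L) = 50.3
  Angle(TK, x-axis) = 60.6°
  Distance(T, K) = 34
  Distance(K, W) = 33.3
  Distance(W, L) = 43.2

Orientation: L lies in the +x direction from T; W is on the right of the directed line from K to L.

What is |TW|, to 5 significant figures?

7.5165

Checks: |KW| = 33.30 ✓; |WL| = 43.20 ✓.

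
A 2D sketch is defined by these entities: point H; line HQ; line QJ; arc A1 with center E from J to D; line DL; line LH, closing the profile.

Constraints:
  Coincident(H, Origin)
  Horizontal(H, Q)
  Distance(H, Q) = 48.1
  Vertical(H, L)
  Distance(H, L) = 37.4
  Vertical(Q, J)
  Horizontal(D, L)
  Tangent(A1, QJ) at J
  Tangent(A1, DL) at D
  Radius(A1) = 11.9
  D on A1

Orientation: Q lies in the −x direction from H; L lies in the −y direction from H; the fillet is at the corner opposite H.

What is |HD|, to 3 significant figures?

52.0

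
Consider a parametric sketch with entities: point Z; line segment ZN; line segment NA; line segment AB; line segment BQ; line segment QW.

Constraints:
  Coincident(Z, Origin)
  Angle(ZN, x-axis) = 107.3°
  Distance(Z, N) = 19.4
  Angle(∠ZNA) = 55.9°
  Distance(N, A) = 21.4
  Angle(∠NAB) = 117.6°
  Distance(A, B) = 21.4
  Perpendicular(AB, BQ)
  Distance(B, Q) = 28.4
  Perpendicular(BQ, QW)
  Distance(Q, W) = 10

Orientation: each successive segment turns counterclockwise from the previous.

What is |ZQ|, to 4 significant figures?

16.74

∠NAB = 117.6° gives AB at -66.20° from the x-axis; with |AB| = 21.4, B = (-10.48, -17.78). The perpendicularity gives BQ at right angles to AB, so BQ runs at 23.80°; with |BQ| = 28.4, Q = (15.50, -6.322). Then |ZQ| = |Q − Z| = 16.74.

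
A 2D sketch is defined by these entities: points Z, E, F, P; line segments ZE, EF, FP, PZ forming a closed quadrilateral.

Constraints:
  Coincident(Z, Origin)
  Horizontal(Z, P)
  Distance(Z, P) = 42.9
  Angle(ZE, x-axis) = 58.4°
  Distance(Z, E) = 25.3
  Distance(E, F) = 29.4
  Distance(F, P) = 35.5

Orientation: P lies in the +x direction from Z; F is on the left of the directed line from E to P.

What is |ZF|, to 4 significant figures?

52.79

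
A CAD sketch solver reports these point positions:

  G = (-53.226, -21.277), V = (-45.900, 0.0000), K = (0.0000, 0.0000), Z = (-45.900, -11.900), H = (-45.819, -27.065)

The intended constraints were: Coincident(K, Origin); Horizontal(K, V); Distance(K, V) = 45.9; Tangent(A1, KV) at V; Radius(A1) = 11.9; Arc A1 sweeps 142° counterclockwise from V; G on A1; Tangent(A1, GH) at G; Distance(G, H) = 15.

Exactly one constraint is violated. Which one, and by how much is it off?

Distance(G, H) = 15 — off by 5.60.

K = (0.00, 0.00) ✓; K.y = 0.00, V.y = 0.00 ✓; |KV| = 45.90 ✓; ∠(ZV, VK) = 90.00° ✓; |ZV| = 11.90 ✓; bearing(Z→G) − bearing(Z→V) = 142.0° ✓; |ZG| = 11.90 ✓; ∠(ZG, GH) = 90.01° ✓; |GH| = 9.400 ✗.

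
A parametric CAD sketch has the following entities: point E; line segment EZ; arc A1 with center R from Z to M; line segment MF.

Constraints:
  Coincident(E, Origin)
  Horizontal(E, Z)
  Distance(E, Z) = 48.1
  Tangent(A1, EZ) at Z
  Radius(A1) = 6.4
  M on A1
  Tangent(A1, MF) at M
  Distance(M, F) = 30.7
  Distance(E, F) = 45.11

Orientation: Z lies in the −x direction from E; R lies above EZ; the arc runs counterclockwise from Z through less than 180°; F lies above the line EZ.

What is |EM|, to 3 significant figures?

42.3

Checks: |RM| = 6.400 ✓; ∠(RM, MF) = 90.00° ✓; |MF| = 30.70 ✓; |EF| = 45.11 ✓.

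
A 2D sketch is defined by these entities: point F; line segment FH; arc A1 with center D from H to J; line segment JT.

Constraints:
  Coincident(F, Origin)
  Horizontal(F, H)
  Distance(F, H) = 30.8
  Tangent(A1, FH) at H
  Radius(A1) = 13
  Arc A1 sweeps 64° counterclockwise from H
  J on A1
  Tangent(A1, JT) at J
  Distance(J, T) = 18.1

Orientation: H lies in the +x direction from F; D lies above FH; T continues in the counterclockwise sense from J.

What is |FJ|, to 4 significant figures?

43.11

Tangency of A1 to FH means the radius DH is perpendicular to FH, so D = H + (0, 13) = (30.80, 13.00). On A1, H sits at bearing -90° from D; a 64° counterclockwise sweep puts J at bearing -26°, so J = D + 13.0·(cos -26°, sin -26°) = (42.48, 7.301). Then |FJ| = |J − F| = 43.11.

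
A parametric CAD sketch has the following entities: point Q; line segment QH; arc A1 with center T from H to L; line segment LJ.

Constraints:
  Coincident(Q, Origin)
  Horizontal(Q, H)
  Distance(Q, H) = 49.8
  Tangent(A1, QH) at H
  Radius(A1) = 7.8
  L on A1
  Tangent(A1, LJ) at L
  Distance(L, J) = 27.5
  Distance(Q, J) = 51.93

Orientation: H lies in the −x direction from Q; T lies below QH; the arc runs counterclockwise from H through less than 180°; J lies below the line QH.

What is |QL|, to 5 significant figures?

57.348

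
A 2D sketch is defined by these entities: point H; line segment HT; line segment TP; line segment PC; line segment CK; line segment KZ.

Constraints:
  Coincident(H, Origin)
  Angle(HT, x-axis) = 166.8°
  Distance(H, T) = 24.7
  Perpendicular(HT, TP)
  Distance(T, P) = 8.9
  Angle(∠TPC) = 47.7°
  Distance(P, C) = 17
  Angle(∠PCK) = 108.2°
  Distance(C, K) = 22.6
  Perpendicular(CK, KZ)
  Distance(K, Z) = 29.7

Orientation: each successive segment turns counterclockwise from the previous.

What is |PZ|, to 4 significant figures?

31.03

H is at the origin; HT runs at 166.8° with length 24.7, so T = (-24.05, 5.640). HT is perpendicular to TP, so TP runs at -103.2°; with |TP| = 8.9, P = (-26.08, -3.025). ∠TPC = 47.7° gives PC at 29.10° from the x-axis; with |PC| = 17.0, C = (-11.23, 5.243). ∠PCK = 108.2° gives CK at 100.9° from the x-axis; with |CK| = 22.6, K = (-15.50, 27.44). CK ⟂ KZ, so KZ runs at -169.1°; with |KZ| = 29.7, Z = (-44.66, 21.82). Then |PZ| = |Z − P| = 31.03.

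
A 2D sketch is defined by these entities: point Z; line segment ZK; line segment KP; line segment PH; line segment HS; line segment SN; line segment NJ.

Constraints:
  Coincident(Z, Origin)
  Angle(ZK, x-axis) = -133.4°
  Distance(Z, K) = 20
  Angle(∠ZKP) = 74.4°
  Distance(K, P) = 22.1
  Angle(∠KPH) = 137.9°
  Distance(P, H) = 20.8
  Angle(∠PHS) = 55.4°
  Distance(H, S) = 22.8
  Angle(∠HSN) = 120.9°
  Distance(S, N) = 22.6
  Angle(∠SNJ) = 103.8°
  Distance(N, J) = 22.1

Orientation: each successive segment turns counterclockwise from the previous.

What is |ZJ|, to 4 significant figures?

35.51

Z is at the origin; ZK runs at -133.4° with length 20.0, so K = (-13.74, -14.53). ∠ZKP = 74.4° gives KP at -27.80° from the x-axis; with |KP| = 22.1, P = (5.807, -24.84). ∠KPH = 137.9° gives PH at 14.30° from the x-axis; with |PH| = 20.8, H = (25.96, -19.70). ∠PHS = 55.4° gives HS at 138.9° from the x-axis; with |HS| = 22.8, S = (8.782, -4.713). ∠HSN = 120.9° gives SN at -162.0° from the x-axis; with |SN| = 22.6, N = (-12.71, -11.70). ∠SNJ = 103.8° gives NJ at -85.80° from the x-axis; with |NJ| = 22.1, J = (-11.09, -33.74). Then |ZJ| = |J − Z| = 35.51.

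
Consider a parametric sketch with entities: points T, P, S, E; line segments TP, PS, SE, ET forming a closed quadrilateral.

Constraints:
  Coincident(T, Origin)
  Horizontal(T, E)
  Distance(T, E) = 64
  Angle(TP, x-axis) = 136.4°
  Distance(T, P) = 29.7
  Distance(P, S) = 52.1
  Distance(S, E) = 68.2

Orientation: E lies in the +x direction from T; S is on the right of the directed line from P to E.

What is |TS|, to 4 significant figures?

26.47

T is at the origin; TE is horizontal with |TE| = 64.0 and E in +x, so E = (64.0, 0). TP runs at 136.4° with |TP| = 29.7, so P = (-21.51, 20.48). S is determined by |PS| = 52.1 and |SE| = 68.2 together: it lies at the intersection of circle(P, 52.1) and circle(E, 68.2). With |PE| = 87.93, the foot of the radical line on PE is 32.95 from P and the perpendicular offset is √(52.1² − 32.95²) = 40.36. Taking the right-of-PE solution: S = (1.134, -26.44).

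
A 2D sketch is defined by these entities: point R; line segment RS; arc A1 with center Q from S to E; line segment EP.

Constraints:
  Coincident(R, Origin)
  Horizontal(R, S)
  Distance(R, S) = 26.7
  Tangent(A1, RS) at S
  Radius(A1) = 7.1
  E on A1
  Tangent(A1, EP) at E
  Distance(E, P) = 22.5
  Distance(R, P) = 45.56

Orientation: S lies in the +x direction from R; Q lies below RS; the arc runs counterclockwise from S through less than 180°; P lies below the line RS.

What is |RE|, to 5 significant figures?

24.027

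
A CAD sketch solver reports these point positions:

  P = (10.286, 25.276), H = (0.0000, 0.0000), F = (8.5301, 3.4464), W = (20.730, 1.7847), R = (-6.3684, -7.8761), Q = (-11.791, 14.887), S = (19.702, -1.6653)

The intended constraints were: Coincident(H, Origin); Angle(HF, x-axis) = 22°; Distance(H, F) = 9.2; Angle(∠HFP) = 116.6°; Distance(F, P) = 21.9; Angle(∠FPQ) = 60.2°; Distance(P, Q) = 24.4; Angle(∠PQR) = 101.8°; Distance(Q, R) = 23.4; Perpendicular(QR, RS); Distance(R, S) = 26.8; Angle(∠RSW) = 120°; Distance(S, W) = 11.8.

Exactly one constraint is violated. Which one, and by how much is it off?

Distance(S, W) = 11.8 — off by 8.20.

H = (0.00, 0.00) ✓; HF at 22.00° ✓; |HF| = 9.200 ✓; ∠HFP = 116.6° ✓; |FP| = 21.90 ✓; ∠FPQ = 60.20° ✓; |PQ| = 24.40 ✓; ∠PQR = 101.8° ✓; |QR| = 23.40 ✓; ∠(QR, RS) = 90.00° ✓; |RS| = 26.80 ✓; ∠RSW = 120.0° ✓; |SW| = 3.600 ✗.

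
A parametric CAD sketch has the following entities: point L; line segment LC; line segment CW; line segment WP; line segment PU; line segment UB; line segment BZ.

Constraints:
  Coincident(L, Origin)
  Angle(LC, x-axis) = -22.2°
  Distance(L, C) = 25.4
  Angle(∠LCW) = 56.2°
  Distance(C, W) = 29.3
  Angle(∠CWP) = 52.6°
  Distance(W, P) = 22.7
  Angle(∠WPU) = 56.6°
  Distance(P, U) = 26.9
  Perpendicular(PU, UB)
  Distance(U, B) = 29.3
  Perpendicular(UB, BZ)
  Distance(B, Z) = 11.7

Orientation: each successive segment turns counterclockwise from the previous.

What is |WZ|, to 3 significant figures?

10.7

PU is perpendicular to UB, so UB runs at 82.4°; with |UB| = 29.3, B = (33.3, 27.5). UB ⟂ BZ, so BZ runs at 172°; with |BZ| = 11.7, Z = (21.7, 29.0). Then |WZ| = |Z − W| = 10.7.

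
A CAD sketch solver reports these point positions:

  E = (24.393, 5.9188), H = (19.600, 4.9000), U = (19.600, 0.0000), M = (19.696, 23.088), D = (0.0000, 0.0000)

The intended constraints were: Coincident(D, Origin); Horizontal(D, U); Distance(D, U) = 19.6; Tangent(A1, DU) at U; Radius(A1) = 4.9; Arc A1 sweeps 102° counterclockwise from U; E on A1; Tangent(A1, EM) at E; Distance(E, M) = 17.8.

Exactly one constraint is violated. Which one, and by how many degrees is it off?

Tangent(A1, EM) at E — off by 3.30°.

D = (0.00, 0.00) ✓; D.y = 0.00, U.y = 0.00 ✓; |DU| = 19.60 ✓; ∠(HU, UD) = 90.00° ✓; |HU| = 4.900 ✓; bearing(H→E) − bearing(H→U) = 102.0° ✓; |HE| = 4.900 ✓; ∠(HE, EM) = 86.70° ✗; |EM| = 17.80 ✓.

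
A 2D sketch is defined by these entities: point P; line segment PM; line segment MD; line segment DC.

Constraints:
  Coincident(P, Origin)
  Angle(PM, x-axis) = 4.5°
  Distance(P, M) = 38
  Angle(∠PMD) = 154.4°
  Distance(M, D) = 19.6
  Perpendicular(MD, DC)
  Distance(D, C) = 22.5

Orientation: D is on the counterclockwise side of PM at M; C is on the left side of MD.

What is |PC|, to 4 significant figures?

54.21

P is at the origin; PM runs at 4.5° with length 38.0, so M = 38.0·(cos 4.5°, sin 4.5°) = (37.88, 2.981). ∠PMD = 154.4°, so MD runs at 4.5° + (180° − 154.4°) = 30.10° from the x-axis; with |MD| = 19.6, D = M + 19.6·(cos 30.10°, sin 30.10°) = (54.84, 12.81). MD is perpendicular to DC; with |DC| = 22.5 on the left of MD, C = D + 22.5·(-0.5015, 0.8652) = (43.56, 32.28). Then |PC| = |C − P| = 54.21.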